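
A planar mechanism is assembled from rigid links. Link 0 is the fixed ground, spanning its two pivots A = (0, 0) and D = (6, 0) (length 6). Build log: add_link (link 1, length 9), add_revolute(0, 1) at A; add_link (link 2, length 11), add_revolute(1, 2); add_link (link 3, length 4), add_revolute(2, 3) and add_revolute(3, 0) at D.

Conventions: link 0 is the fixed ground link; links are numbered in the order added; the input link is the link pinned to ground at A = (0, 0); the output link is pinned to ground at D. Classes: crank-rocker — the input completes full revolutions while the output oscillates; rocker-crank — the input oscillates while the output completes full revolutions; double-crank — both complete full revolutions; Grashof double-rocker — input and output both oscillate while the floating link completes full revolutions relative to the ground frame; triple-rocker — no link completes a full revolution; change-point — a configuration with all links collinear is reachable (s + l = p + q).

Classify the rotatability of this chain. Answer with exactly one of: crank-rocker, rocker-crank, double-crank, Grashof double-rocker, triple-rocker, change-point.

lengths: ground=6, input=9, coupler=11, output=4
sorted: s=4 (shortest), l=11 (longest), p+q=15
s + l = 15 vs p + q = 15
s + l = p + q → change-point (collinear configuration reachable)

change-point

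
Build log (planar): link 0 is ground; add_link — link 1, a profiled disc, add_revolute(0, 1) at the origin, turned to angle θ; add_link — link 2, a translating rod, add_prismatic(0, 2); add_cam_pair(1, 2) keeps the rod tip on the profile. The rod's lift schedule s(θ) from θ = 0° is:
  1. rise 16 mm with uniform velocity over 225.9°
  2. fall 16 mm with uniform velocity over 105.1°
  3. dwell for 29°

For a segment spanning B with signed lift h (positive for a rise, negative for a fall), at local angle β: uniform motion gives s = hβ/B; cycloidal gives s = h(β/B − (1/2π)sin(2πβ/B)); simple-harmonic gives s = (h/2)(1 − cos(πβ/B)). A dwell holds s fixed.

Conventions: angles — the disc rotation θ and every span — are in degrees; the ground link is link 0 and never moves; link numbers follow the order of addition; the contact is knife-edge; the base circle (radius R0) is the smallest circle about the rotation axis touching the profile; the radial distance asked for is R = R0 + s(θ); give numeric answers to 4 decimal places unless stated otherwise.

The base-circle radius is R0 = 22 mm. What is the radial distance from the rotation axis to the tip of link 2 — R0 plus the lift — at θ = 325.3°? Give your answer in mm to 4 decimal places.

seg 1 [0°–225.9°] uniform, h=16: full span → s += 16 → s = 16.0000
seg 2 [225.9°–331°] uniform, h=-16: θ=325.3° here. β=99.4, B=105.1. -16·99.4/105.1 = -15.1323 → s = 0.8677
R = R0 + s = 22 + 0.8677 = 22.8677

22.8677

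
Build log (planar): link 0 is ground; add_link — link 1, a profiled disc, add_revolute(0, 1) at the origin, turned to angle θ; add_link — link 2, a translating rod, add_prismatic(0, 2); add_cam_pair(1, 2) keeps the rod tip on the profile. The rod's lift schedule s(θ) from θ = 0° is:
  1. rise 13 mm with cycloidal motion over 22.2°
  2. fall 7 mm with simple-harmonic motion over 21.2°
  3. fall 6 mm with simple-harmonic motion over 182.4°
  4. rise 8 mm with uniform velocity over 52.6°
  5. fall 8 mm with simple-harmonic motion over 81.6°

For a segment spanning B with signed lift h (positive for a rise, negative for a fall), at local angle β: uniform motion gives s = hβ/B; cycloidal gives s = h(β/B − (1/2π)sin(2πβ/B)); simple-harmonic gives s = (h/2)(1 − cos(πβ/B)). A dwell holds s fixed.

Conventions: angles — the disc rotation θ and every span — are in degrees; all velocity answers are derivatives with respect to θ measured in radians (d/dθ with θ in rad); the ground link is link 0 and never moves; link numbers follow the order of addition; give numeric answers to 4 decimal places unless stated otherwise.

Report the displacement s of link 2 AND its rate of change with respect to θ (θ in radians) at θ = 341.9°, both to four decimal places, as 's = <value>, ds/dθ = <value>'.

seg 1 [0°–22.2°] cycloidal, h=13: full span → s += 13 → s = 13.0000
seg 2 [22.2°–43.4°] simple-harmonic, h=-7: full span → s += -7 → s = 6.0000
seg 3 [43.4°–225.8°] simple-harmonic, h=-6: full span → s += -6 → s = 0.0000
seg 4 [225.8°–278.4°] uniform, h=8: full span → s += 8 → s = 8.0000
seg 5 [278.4°–360°] simple-harmonic, h=-8: θ=341.9° here. β=63.5, B=81.6. -8/2·(1 − cos(π·0.7782)) = -7.0675 → s = 0.9325
velocity in seg [278.4°–360°] (simple-harmonic), θ in radians: β = 63.5° = 1.1083 rad, B = 81.6° = 1.4242 rad; ds/dθ = (πh/(2B)) sin(πβ/B) = (π·(-8)/(2·1.4242)) sin(π·0.7782) = -5.662976 mm/rad

s = 0.9325, ds/dθ = -5.6630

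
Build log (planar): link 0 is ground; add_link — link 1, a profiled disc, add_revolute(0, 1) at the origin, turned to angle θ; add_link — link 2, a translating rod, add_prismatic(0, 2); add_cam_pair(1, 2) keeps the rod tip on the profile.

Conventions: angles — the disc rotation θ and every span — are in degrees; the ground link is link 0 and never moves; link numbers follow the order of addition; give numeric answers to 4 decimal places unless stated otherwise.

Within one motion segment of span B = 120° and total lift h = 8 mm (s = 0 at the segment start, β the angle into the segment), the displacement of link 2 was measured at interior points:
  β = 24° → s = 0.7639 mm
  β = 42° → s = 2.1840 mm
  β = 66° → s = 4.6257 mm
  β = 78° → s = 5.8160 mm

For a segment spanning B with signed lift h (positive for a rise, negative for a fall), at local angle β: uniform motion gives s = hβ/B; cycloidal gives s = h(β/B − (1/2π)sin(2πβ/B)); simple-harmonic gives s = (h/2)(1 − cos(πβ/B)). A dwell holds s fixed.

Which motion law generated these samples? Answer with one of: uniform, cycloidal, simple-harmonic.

candidates at β/B = r: uniform s = h·r (linear in β); cycloidal s = h·(r − sin(2πr)/(2π)); simple-harmonic s = (h/2)(1 − cos(πr))
β=24°: printed 0.7639 | uniform 1.6000, cycloidal 0.3891, simple-harmonic 0.7639
β=42°: printed 2.1840 | uniform 2.8000, cycloidal 1.7699, simple-harmonic 2.1840
β=66°: printed 4.6257 | uniform 4.4000, cycloidal 4.7935, simple-harmonic 4.6257
β=78°: printed 5.8160 | uniform 5.2000, cycloidal 6.2301, simple-harmonic 5.8160
only one law matches every sample → simple-harmonic

simple-harmonic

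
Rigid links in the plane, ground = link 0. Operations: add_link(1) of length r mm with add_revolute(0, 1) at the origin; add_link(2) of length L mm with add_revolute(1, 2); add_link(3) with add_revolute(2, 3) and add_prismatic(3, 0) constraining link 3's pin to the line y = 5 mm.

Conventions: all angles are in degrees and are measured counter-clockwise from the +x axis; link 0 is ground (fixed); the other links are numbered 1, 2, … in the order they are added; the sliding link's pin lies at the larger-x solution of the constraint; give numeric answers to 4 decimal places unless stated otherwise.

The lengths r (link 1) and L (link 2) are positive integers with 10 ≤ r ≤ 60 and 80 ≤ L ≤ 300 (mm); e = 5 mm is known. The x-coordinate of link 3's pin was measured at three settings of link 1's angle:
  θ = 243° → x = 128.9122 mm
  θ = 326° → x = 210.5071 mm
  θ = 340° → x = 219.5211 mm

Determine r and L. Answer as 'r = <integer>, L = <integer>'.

constraint per measurement: (x − r cos θ)² + (r sin θ − e)² = L²
subtracting the θ₁ and θ₂ equations cancels the r² and L² terms:
r = (x₁² − x₂²) / (2[(x₁cos θ₁ + e sin θ₁) − (x₂cos θ₂ + e sin θ₂)]) = 59.0000 → r = 59
L² = (x₁ − r cos θ₁)² + (r sin θ₁ − e)² = 27555.9890 → L = 166.0000 → L = 166
check at θ₃=340°: x = 219.5211 (printed 219.5211) ✓

r = 59, L = 166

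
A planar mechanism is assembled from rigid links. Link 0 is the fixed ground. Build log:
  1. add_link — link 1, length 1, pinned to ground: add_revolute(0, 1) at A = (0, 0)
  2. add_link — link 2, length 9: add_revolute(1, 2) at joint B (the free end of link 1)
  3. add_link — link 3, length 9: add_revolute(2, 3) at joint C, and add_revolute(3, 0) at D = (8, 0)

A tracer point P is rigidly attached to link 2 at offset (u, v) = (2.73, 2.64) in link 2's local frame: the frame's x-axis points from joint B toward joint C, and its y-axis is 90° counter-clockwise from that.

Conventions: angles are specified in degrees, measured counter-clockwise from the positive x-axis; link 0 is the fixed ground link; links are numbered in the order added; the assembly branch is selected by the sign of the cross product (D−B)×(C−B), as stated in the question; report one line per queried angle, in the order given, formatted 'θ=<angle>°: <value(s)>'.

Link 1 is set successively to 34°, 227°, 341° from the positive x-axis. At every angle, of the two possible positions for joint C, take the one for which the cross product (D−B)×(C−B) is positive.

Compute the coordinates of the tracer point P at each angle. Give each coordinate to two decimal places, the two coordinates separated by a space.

A=(0,0), D=(8.00,0)
θ=34°: B = A + 1.00·(cos34°, sin34°) = (0.8290, 0.5592)
θ=34°: |BD| = 7.1927
θ=34°: circle(B,9.00) ∩ circle(D,9.00): a=3.5964, h=8.2502
θ=34°:   candidates: C₊=(5.0559,8.5048) cross=59.342; C₋=(3.7731,-7.9457) cross=-59.342
θ=34°:   branch + wants cross > 0 → take C=(5.0559,8.5048) (cross=59.342)
θ=34°: ex = (C−B)/|BC| = (0.4697,0.8829); ey = (-0.8829,0.4697)
θ=34°: P = B + 2.73·ex + 2.64·ey = (-0.2195,4.2093)
θ=227°: B = A + 1.00·(cos227°, sin227°) = (-0.6820, -0.7314)
θ=227°: |BD| = 8.7127
θ=227°: circle(B,9.00) ∩ circle(D,9.00): a=4.3564, h=7.8754
θ=227°:   candidates: C₊=(2.9979,7.4819) cross=68.616; C₋=(4.3201,-8.2133) cross=-68.616
θ=227°:   branch + wants cross > 0 → take C=(2.9979,7.4819) (cross=68.616)
θ=227°: ex = (C−B)/|BC| = (0.4089,0.9126); ey = (-0.9126,0.4089)
θ=227°: P = B + 2.73·ex + 2.64·ey = (-1.9750,2.8395)
θ=341°: B = A + 1.00·(cos341°, sin341°) = (0.9455, -0.3256)
θ=341°: |BD| = 7.0620
θ=341°: circle(B,9.00) ∩ circle(D,9.00): a=3.5310, h=8.2784
θ=341°:   candidates: C₊=(4.0911,8.1068) cross=58.462; C₋=(4.8544,-8.4324) cross=-58.462
θ=341°:   branch + wants cross > 0 → take C=(4.0911,8.1068) (cross=58.462)
θ=341°: ex = (C−B)/|BC| = (0.3495,0.9369); ey = (-0.9369,0.3495)
θ=341°: P = B + 2.73·ex + 2.64·ey = (-0.5738,3.1550)

θ=34°: -0.22 4.21
θ=227°: -1.97 2.84
θ=341°: -0.57 3.15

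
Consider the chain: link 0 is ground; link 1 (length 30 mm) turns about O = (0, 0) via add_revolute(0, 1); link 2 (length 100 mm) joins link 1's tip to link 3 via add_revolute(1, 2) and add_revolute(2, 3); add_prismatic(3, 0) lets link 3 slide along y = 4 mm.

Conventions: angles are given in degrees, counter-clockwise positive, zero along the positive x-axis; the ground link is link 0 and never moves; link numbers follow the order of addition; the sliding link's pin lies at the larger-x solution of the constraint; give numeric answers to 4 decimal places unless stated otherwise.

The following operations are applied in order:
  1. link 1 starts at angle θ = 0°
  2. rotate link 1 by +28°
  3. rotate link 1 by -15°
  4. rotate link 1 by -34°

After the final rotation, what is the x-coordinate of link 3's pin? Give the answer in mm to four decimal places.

geometry: r = 30 mm, L = 100 mm, e = 4 mm; θ starts at 0°
rotate link 1 by +28°: θ ← 0° +28° = 28°
rotate link 1 by -15°: θ ← 28° -15° = 13°
rotate link 1 by -34°: θ ← 13° -34° = -21°
crank pin P = (r cos θ, r sin θ) = (28.007413, -10.751038)
h = r sin θ − e = -10.751038 − 4 = -14.751038
x = r cos θ + √(L² − h²) = 28.007413 + 98.906051 = 126.913463

126.9135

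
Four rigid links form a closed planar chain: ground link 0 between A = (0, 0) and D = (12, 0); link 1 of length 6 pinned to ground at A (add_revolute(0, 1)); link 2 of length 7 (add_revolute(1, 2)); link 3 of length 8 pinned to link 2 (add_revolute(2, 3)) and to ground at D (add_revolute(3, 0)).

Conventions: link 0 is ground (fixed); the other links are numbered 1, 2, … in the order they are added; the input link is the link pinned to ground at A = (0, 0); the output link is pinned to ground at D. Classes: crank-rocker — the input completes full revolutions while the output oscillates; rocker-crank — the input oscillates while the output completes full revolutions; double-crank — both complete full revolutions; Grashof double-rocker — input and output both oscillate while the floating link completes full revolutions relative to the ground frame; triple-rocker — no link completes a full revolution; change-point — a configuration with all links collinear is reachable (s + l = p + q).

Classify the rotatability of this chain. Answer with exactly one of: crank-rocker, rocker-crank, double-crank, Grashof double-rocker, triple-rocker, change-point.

lengths: ground=12, input=6, coupler=7, output=8
sorted: s=6 (shortest), l=12 (longest), p+q=15
s + l = 18 vs p + q = 15
s + l > p + q → non-Grashof → no link fully rotates → triple-rocker

triple-rocker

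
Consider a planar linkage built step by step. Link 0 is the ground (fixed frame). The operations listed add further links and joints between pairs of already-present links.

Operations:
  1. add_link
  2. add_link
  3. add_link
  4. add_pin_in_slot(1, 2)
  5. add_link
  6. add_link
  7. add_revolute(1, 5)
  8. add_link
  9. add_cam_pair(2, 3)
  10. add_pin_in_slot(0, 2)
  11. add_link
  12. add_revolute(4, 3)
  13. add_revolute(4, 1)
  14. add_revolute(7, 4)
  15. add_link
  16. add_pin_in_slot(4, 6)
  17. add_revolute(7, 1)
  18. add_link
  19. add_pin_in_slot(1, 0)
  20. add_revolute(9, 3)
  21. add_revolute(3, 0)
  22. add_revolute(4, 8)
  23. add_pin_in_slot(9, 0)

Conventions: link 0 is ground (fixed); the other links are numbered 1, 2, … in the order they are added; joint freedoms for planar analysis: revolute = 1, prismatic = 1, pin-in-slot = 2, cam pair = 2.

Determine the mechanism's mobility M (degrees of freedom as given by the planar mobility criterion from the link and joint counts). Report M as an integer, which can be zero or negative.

ground; <1,0,0>
#1 <2,0,0>
#2 <3,0,0>
#3 <4,0,0>
PS:1↔2 J2 <4,0,1>
#4 <5,0,1>
#5 <6,0,1>
R:1↔5 J1 <6,1,1>
#6 <7,1,1>
C:2↔3 J2 <7,1,2>
PS:0↔2 J2 <7,1,3>
#7 <8,1,3>
R:4↔3 J1 <8,2,3>
R:4↔1 J1 <8,3,3>
R:7↔4 J1 <8,4,3>
#8 <9,4,3>
PS:4↔6 J2 <9,4,4>
R:7↔1 J1 <9,5,4>
#9 <10,5,4>
PS:1↔0 J2 <10,5,5>
R:9↔3 J1 <10,6,5>
R:3↔0 J1 <10,7,5>
R:4↔8 J1 <10,8,5>
PS:9↔0 J2 <10,8,6>
3×9 − 2×8 − 1×6 = 5

M = 5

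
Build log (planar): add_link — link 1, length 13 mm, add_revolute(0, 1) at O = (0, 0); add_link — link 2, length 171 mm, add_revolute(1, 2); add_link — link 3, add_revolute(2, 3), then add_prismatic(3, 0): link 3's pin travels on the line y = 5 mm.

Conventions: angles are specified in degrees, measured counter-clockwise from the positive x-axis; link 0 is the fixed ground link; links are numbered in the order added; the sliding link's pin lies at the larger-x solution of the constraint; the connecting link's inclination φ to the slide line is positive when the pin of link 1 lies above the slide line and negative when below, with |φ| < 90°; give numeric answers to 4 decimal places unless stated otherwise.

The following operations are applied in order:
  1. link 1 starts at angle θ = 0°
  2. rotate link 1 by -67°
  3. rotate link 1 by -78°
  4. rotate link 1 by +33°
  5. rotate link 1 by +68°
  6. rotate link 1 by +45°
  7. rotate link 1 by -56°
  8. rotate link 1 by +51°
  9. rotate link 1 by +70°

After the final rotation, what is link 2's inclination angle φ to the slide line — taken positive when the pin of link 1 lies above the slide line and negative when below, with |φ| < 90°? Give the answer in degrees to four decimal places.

geometry: r = 13 mm, L = 171 mm, e = 5 mm; θ starts at 0°
rotate link 1 by -67°: θ ← 0° -67° = -67°
rotate link 1 by -78°: θ ← -67° -78° = -145°
rotate link 1 by +33°: θ ← -145° +33° = -112°
rotate link 1 by +68°: θ ← -112° +68° = -44°
rotate link 1 by +45°: θ ← -44° +45° = 1°
rotate link 1 by -56°: θ ← 1° -56° = -55°
rotate link 1 by +51°: θ ← -55° +51° = -4°
rotate link 1 by +70°: θ ← -4° +70° = 66°
h = r sin θ − e = 11.876091 − 5 = 6.876091
sin φ = h / L = 6.876091 / 171 = 0.04021106
φ = arcsin(0.04021106) = 2.304545°

2.3045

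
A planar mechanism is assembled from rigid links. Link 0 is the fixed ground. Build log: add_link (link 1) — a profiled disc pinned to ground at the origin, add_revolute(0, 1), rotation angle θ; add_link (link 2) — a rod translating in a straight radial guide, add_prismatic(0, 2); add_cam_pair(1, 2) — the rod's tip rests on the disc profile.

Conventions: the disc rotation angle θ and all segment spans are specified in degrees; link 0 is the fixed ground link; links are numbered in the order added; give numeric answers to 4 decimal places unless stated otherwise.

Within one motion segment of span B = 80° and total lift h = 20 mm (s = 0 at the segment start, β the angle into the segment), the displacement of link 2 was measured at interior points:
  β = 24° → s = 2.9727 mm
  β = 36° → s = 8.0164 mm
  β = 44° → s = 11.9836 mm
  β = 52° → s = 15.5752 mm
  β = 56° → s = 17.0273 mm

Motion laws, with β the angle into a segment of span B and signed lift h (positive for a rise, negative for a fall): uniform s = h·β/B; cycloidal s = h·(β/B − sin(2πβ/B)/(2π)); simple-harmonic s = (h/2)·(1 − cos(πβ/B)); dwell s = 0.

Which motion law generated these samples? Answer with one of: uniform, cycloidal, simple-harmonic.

candidates at β/B = r: uniform s = h·r (linear in β); cycloidal s = h·(r − sin(2πr)/(2π)); simple-harmonic s = (h/2)(1 − cos(πr))
β=24°: printed 2.9727 | uniform 6.0000, cycloidal 2.9727, simple-harmonic 4.1221
β=36°: printed 8.0164 | uniform 9.0000, cycloidal 8.0164, simple-harmonic 8.4357
β=44°: printed 11.9836 | uniform 11.0000, cycloidal 11.9836, simple-harmonic 11.5643
β=52°: printed 15.5752 | uniform 13.0000, cycloidal 15.5752, simple-harmonic 14.5399
β=56°: printed 17.0273 | uniform 14.0000, cycloidal 17.0273, simple-harmonic 15.8779
only one law matches every sample → cycloidal

cycloidal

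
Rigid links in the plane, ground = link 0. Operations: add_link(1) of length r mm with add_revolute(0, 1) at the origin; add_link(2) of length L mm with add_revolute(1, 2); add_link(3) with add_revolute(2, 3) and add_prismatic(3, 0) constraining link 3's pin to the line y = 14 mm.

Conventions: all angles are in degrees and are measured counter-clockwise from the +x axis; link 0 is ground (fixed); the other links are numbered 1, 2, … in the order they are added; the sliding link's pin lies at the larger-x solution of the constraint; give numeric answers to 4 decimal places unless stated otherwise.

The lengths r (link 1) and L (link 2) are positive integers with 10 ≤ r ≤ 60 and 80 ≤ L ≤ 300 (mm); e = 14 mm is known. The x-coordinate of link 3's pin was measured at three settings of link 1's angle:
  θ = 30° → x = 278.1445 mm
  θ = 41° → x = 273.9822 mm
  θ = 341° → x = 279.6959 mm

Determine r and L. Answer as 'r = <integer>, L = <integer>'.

constraint per measurement: (x − r cos θ)² + (r sin θ − e)² = L²
subtracting the θ₁ and θ₂ equations cancels the r² and L² terms:
r = (x₁² − x₂²) / (2[(x₁cos θ₁ + e sin θ₁) − (x₂cos θ₂ + e sin θ₂)]) = 35.9999 → r = 36
L² = (x₁ − r cos θ₁)² + (r sin θ₁ − e)² = 61008.9883 → L = 247.0000 → L = 247
check at θ₃=341°: x = 279.6959 (printed 279.6959) ✓

r = 36, L = 247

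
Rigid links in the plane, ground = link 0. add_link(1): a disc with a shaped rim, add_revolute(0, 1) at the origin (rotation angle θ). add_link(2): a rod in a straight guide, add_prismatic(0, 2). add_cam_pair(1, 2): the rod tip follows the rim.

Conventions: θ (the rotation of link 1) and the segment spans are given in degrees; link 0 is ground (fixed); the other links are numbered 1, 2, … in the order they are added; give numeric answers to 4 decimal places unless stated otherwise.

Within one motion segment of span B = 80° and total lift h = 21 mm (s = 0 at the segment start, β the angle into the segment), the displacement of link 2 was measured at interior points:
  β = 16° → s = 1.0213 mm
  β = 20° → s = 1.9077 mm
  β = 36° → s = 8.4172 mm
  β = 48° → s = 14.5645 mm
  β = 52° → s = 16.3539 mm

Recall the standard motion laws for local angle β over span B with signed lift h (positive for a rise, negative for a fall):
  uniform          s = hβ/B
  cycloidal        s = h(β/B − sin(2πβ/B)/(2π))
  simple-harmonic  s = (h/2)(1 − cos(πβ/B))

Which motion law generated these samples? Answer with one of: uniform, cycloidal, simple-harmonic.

candidates at β/B = r: uniform s = h·r (linear in β); cycloidal s = h·(r − sin(2πr)/(2π)); simple-harmonic s = (h/2)(1 − cos(πr))
β=16°: printed 1.0213 | uniform 4.2000, cycloidal 1.0213, simple-harmonic 2.0053
β=20°: printed 1.9077 | uniform 5.2500, cycloidal 1.9077, simple-harmonic 3.0754
β=36°: printed 8.4172 | uniform 9.4500, cycloidal 8.4172, simple-harmonic 8.8574
β=48°: printed 14.5645 | uniform 12.6000, cycloidal 14.5645, simple-harmonic 13.7447
β=52°: printed 16.3539 | uniform 13.6500, cycloidal 16.3539, simple-harmonic 15.2669
only one law matches every sample → cycloidal

cycloidal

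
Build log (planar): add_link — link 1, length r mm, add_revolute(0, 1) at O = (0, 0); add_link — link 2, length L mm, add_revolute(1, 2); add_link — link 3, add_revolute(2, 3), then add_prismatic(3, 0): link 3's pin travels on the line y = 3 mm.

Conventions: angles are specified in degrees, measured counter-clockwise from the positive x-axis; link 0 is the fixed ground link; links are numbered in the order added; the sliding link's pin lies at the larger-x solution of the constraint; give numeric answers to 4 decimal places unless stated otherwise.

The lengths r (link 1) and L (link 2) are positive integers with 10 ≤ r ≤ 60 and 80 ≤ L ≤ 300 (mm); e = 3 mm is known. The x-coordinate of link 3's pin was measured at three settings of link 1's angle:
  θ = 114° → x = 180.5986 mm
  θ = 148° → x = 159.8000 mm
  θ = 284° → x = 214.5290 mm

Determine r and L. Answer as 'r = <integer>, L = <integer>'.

constraint per measurement: (x − r cos θ)² + (r sin θ − e)² = L²
subtracting the θ₁ and θ₂ equations cancels the r² and L² terms:
r = (x₁² − x₂²) / (2[(x₁cos θ₁ + e sin θ₁) − (x₂cos θ₂ + e sin θ₂)]) = 55.9998 → r = 56
L² = (x₁ − r cos θ₁)² + (r sin θ₁ − e)² = 43680.9827 → L = 209.0000 → L = 209
check at θ₃=284°: x = 214.5290 (printed 214.5290) ✓

r = 56, L = 209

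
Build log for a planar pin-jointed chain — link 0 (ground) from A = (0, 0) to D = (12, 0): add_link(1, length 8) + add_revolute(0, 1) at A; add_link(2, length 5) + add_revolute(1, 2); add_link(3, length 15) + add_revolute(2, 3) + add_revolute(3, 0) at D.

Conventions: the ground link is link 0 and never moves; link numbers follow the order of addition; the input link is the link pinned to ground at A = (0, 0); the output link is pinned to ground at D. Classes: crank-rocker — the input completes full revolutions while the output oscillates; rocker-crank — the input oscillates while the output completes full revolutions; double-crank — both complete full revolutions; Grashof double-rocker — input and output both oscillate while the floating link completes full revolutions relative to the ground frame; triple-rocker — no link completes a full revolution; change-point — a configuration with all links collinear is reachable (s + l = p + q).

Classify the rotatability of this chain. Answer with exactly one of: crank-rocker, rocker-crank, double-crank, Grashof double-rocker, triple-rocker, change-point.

lengths: ground=12, input=8, coupler=5, output=15
sorted: s=5 (shortest), l=15 (longest), p+q=20
s + l = 20 vs p + q = 20
s + l = p + q → change-point (collinear configuration reachable)

change-point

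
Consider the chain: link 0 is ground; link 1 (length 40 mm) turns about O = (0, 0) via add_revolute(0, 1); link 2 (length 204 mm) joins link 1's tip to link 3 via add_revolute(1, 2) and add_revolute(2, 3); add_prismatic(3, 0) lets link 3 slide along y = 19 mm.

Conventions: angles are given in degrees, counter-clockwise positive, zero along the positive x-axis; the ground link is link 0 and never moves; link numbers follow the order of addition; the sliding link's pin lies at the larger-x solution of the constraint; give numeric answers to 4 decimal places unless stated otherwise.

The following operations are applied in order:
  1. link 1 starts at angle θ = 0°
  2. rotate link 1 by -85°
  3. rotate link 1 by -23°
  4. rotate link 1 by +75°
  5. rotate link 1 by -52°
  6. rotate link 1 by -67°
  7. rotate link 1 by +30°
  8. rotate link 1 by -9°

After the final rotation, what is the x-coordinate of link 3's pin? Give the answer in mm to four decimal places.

geometry: r = 40 mm, L = 204 mm, e = 19 mm; θ starts at 0°
rotate link 1 by -85°: θ ← 0° -85° = -85°
rotate link 1 by -23°: θ ← -85° -23° = -108°
rotate link 1 by +75°: θ ← -108° +75° = -33°
rotate link 1 by -52°: θ ← -33° -52° = -85°
rotate link 1 by -67°: θ ← -85° -67° = -152°
rotate link 1 by +30°: θ ← -152° +30° = -122°
rotate link 1 by -9°: θ ← -122° -9° = -131°
crank pin P = (r cos θ, r sin θ) = (-26.242361, -30.188383)
h = r sin θ − e = -30.188383 − 19 = -49.188383
x = r cos θ + √(L² − h²) = -26.242361 + 197.981067 = 171.738706

171.7387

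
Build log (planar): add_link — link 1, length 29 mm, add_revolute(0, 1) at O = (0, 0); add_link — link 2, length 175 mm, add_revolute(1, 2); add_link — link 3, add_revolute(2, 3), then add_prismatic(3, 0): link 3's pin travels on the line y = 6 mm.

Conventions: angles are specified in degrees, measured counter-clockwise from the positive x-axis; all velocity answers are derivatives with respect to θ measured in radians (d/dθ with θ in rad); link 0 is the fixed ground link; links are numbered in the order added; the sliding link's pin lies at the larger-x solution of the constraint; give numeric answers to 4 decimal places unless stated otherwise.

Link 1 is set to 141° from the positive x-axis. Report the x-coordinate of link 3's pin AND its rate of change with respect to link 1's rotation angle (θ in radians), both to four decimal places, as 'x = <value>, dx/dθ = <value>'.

geometry: r = 29 mm, L = 175 mm, e = 6 mm
crank pin P = (r cos θ, r sin θ) = (-22.537233, 18.250291)
h = r sin θ − e = 18.250291 − 6 = 12.250291
x = r cos θ + √(L² − h²) = -22.537233 + 174.570703 = 152.033470
dx/dθ = −r sin θ − h·r cos θ/√(L² − h²) (θ in radians; h = 12.250291) = -16.668768

x = 152.0335, dx/dθ = -16.6688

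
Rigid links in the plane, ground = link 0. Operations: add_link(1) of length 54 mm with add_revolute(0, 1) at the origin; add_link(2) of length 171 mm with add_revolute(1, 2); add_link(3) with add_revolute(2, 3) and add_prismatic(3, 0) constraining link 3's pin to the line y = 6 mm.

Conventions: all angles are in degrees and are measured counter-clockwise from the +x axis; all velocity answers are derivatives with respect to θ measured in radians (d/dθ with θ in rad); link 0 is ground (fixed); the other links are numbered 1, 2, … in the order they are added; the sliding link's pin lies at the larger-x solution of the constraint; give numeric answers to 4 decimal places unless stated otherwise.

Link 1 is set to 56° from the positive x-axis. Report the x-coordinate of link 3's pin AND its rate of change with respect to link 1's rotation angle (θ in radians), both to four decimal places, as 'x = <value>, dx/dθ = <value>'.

geometry: r = 54 mm, L = 171 mm, e = 6 mm
crank pin P = (r cos θ, r sin θ) = (30.196417, 44.768029)
h = r sin θ − e = 44.768029 − 6 = 38.768029
x = r cos θ + √(L² − h²) = 30.196417 + 166.547410 = 196.743827
dx/dθ = −r sin θ − h·r cos θ/√(L² − h²) (θ in radians; h = 38.768029) = -51.796992

x = 196.7438, dx/dθ = -51.7970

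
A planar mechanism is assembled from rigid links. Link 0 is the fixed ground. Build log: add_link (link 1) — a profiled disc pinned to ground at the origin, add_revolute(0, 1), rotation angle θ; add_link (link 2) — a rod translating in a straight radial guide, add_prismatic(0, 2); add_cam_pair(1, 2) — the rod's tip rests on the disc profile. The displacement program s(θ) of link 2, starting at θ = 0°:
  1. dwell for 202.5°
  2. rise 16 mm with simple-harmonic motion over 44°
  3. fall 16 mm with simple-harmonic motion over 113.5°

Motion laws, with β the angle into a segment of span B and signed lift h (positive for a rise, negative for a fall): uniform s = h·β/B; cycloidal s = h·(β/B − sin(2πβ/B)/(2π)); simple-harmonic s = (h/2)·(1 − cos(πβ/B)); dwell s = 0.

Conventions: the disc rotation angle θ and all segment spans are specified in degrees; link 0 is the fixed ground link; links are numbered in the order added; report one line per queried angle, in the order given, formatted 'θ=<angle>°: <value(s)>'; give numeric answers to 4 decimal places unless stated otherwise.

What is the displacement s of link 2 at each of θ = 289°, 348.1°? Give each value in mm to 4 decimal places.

seg 1 [0°–202.5°] dwell: s stays 0.0000
seg 2 [202.5°–246.5°] simple-harmonic, h=16: full span → s += 16 → s = 16.0000
seg 3 [246.5°–360°] simple-harmonic, h=-16: θ=289° here. β=42.5, B=113.5. -16/2·(1 − cos(π·0.3744)) = -4.9258 → s = 11.0742
seg 3 [246.5°–360°] simple-harmonic, h=-16: θ=348.1° here. β=101.6, B=113.5. -16/2·(1 − cos(π·0.8952)) = -15.5699 → s = 0.4301

θ=289°: 11.0742
θ=348.1°: 0.4301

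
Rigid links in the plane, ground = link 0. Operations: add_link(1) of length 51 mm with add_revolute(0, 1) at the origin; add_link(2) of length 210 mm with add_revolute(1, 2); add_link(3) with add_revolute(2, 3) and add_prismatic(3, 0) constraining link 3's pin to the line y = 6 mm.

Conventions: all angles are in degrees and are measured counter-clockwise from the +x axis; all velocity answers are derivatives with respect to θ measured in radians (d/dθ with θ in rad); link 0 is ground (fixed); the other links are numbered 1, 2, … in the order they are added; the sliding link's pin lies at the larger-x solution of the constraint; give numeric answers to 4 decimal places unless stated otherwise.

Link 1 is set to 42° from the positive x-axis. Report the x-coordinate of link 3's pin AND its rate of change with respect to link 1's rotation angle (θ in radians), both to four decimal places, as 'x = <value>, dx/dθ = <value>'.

geometry: r = 51 mm, L = 210 mm, e = 6 mm
crank pin P = (r cos θ, r sin θ) = (37.900386, 34.125661)
h = r sin θ − e = 34.125661 − 6 = 28.125661
x = r cos θ + √(L² − h²) = 37.900386 + 208.108018 = 246.008404
dx/dθ = −r sin θ − h·r cos θ/√(L² − h²) (θ in radians; h = 28.125661) = -39.247873

x = 246.0084, dx/dθ = -39.2479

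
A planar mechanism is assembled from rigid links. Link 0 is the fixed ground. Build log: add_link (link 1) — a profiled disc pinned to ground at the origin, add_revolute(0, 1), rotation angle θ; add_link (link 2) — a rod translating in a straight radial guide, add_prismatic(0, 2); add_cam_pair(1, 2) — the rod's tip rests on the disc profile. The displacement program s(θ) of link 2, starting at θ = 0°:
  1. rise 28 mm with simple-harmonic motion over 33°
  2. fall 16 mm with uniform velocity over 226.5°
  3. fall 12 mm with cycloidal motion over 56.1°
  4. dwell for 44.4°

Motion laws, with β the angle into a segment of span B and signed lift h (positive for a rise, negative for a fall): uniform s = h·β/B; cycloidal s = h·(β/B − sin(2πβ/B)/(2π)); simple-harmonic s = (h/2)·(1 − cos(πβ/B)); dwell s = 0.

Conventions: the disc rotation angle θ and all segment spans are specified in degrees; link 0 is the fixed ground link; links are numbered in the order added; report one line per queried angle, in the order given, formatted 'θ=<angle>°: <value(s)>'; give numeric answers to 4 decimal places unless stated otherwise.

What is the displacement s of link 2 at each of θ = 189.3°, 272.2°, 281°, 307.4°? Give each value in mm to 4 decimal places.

seg 1 [0°–33°] simple-harmonic, h=28: full span → s += 28 → s = 28.0000
seg 2 [33°–259.5°] uniform, h=-16: θ=189.3° here. β=156.3, B=226.5. -16·156.3/226.5 = -11.0411 → s = 16.9589
seg 2 [33°–259.5°] uniform, h=-16: full span → s += -16 → s = 12.0000
seg 3 [259.5°–315.6°] cycloidal, h=-12: θ=272.2° here. β=12.7, B=56.1. -12·(0.2264 − sin(2π·0.2264)/(2π)) = -0.8277 → s = 11.1723
seg 3 [259.5°–315.6°] cycloidal, h=-12: θ=281° here. β=21.5, B=56.1. -12·(0.3832 − sin(2π·0.3832)/(2π)) = -3.3202 → s = 8.6798
seg 3 [259.5°–315.6°] cycloidal, h=-12: θ=307.4° here. β=47.9, B=56.1. -12·(0.8538 − sin(2π·0.8538)/(2π)) = -11.7636 → s = 0.2364

θ=189.3°: 16.9589
θ=272.2°: 11.1723
θ=281°: 8.6798
θ=307.4°: 0.2364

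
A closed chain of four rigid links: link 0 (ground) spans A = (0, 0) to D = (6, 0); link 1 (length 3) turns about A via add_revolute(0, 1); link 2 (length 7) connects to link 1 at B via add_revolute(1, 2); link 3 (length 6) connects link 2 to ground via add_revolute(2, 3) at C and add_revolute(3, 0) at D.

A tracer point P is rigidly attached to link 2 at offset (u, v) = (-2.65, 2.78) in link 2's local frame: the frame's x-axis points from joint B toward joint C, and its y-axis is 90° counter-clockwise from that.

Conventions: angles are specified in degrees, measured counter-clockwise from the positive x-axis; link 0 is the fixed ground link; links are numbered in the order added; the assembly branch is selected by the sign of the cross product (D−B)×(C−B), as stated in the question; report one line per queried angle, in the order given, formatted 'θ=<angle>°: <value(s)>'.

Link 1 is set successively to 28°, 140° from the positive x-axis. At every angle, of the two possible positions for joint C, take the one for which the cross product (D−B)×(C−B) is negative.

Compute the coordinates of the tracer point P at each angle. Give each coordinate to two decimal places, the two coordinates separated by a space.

A=(0,0), D=(6.00,0)
θ=28°: B = A + 3.00·(cos28°, sin28°) = (2.6488, 1.4084)
θ=28°: |BD| = 3.6351
θ=28°: circle(B,7.00) ∩ circle(D,6.00): a=3.6057, h=5.9999
θ=28°:   candidates: C₊=(8.2975,5.5427) cross=21.810; C₋=(3.6482,-5.5199) cross=-21.810
θ=28°:   branch - wants cross < 0 → take C=(3.6482,-5.5199) (cross=-21.810)
θ=28°: ex = (C−B)/|BC| = (0.1428,-0.9898); ey = (0.9898,0.1428)
θ=28°: P = B + -2.65·ex + 2.78·ey = (5.0220,4.4282)
θ=140°: B = A + 3.00·(cos140°, sin140°) = (-2.2981, 1.9284)
θ=140°: |BD| = 8.5192
θ=140°: circle(B,7.00) ∩ circle(D,6.00): a=5.0226, h=4.8758
θ=140°:   candidates: C₊=(3.6978,5.5407) cross=41.538; C₋=(1.4905,-3.9578) cross=-41.538
θ=140°:   branch - wants cross < 0 → take C=(1.4905,-3.9578) (cross=-41.538)
θ=140°: ex = (C−B)/|BC| = (0.5412,-0.8409); ey = (0.8409,0.5412)
θ=140°: P = B + -2.65·ex + 2.78·ey = (-1.3947,5.6613)

θ=28°: 5.02 4.43
θ=140°: -1.39 5.66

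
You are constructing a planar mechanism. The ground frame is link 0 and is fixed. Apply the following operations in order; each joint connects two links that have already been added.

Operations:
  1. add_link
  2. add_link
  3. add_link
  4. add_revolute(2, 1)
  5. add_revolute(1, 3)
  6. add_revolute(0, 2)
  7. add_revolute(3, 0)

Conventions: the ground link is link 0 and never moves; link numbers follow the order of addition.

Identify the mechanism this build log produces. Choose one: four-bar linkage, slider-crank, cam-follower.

links: 4 (incl. ground); joints: 4 revolute, 0 prismatic, 0 higher (cam) pair, forming one closed loop
4 links in a single 4R loop → four-bar linkage

four-bar linkage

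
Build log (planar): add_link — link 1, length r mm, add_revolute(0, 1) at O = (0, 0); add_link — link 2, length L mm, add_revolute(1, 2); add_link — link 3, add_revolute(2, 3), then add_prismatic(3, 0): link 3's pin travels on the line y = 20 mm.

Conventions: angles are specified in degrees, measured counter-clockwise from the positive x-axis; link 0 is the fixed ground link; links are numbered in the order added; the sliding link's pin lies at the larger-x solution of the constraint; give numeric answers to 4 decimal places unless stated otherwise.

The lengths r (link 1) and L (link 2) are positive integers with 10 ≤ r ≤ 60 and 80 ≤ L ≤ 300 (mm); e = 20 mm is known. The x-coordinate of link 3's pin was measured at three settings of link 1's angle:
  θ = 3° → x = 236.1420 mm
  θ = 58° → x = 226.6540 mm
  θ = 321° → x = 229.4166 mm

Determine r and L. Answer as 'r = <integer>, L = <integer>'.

constraint per measurement: (x − r cos θ)² + (r sin θ − e)² = L²
subtracting the θ₁ and θ₂ equations cancels the r² and L² terms:
r = (x₁² − x₂²) / (2[(x₁cos θ₁ + e sin θ₁) − (x₂cos θ₂ + e sin θ₂)]) = 22.0000 → r = 22
L² = (x₁ − r cos θ₁)² + (r sin θ₁ − e)² = 46224.9800 → L = 215.0000 → L = 215
check at θ₃=321°: x = 229.4166 (printed 229.4166) ✓

r = 22, L = 215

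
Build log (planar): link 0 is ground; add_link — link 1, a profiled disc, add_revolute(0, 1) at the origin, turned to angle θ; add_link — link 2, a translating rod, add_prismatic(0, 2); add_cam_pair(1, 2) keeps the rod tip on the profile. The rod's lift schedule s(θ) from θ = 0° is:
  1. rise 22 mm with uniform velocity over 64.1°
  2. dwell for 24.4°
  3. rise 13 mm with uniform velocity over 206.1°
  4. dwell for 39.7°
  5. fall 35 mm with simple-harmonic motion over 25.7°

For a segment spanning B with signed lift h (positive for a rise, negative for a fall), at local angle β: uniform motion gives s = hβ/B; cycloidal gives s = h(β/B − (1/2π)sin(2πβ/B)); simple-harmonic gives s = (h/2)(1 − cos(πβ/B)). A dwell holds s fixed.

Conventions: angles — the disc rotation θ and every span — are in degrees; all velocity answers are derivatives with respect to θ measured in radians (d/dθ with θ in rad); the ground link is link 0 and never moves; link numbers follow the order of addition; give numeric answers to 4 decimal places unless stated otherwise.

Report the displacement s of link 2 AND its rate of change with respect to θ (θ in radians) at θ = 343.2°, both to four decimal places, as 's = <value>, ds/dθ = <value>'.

seg 1 [0°–64.1°] uniform, h=22: full span → s += 22 → s = 22.0000
seg 2 [64.1°–88.5°] dwell: s stays 22.0000
seg 3 [88.5°–294.6°] uniform, h=13: full span → s += 13 → s = 35.0000
seg 4 [294.6°–334.3°] dwell: s stays 35.0000
seg 5 [334.3°–360°] simple-harmonic, h=-35: θ=343.2° here. β=8.9, B=25.7. -35/2·(1 − cos(π·0.3463)) = -9.3746 → s = 25.6254
velocity in seg [334.3°–360°] (simple-harmonic), θ in radians: β = 8.9° = 0.1553 rad, B = 25.7° = 0.4485 rad; ds/dθ = (πh/(2B)) sin(πβ/B) = (π·(-35)/(2·0.4485)) sin(π·0.3463) = -108.555425 mm/rad

s = 25.6254, ds/dθ = -108.5554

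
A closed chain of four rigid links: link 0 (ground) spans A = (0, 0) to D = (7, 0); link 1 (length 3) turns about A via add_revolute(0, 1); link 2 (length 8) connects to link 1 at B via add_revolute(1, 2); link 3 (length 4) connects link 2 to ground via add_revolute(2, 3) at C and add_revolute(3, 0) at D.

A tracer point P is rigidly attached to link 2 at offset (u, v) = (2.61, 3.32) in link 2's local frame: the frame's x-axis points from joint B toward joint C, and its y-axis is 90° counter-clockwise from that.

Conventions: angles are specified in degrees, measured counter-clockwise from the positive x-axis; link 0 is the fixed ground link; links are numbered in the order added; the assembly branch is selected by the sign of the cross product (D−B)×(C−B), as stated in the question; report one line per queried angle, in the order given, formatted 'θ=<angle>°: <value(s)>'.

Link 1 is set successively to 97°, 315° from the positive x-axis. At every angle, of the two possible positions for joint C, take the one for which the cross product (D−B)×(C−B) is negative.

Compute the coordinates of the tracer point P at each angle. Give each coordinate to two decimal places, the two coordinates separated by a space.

A=(0,0), D=(7.00,0)
θ=97°: B = A + 3.00·(cos97°, sin97°) = (-0.3656, 2.9776)
θ=97°: |BD| = 7.9447
θ=97°: circle(B,8.00) ∩ circle(D,4.00): a=6.9932, h=3.8852
θ=97°:   candidates: C₊=(7.5740,3.9586) cross=30.867; C₋=(4.6617,-3.2454) cross=-30.867
θ=97°:   branch - wants cross < 0 → take C=(4.6617,-3.2454) (cross=-30.867)
θ=97°: ex = (C−B)/|BC| = (0.6284,-0.7779); ey = (0.7779,0.6284)
θ=97°: P = B + 2.61·ex + 3.32·ey = (3.8571,3.0337)
θ=315°: B = A + 3.00·(cos315°, sin315°) = (2.1213, -2.1213)
θ=315°: |BD| = 5.3199
θ=315°: circle(B,8.00) ∩ circle(D,4.00): a=7.1713, h=3.5458
θ=315°:   candidates: C₊=(7.2840,3.9899) cross=18.863; C₋=(10.1117,-2.5134) cross=-18.863
θ=315°:   branch - wants cross < 0 → take C=(10.1117,-2.5134) (cross=-18.863)
θ=315°: ex = (C−B)/|BC| = (0.9988,-0.0490); ey = (0.0490,0.9988)
θ=315°: P = B + 2.61·ex + 3.32·ey = (4.8909,1.0668)

θ=97°: 3.86 3.03
θ=315°: 4.89 1.07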